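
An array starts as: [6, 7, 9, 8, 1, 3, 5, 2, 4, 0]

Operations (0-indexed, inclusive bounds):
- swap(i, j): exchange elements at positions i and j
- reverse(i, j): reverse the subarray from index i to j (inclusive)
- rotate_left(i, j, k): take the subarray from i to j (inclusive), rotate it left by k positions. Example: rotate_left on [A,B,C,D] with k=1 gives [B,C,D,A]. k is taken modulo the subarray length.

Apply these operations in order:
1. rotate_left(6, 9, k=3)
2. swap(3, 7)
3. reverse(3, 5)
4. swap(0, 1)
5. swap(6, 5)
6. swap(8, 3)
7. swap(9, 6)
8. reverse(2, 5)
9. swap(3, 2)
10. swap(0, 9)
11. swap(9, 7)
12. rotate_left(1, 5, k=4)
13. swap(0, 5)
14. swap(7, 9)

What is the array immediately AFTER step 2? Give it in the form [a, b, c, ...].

Answer: [6, 7, 9, 5, 1, 3, 0, 8, 2, 4]

Derivation:
After 1 (rotate_left(6, 9, k=3)): [6, 7, 9, 8, 1, 3, 0, 5, 2, 4]
After 2 (swap(3, 7)): [6, 7, 9, 5, 1, 3, 0, 8, 2, 4]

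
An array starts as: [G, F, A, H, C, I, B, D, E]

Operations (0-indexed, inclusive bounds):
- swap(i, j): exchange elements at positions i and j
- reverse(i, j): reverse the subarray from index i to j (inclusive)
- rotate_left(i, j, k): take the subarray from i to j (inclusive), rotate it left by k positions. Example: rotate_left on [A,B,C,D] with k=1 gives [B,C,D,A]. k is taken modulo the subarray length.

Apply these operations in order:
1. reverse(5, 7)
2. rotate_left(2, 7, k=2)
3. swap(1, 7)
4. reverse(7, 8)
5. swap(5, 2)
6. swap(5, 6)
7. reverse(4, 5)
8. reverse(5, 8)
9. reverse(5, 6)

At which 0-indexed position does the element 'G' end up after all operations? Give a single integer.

After 1 (reverse(5, 7)): [G, F, A, H, C, D, B, I, E]
After 2 (rotate_left(2, 7, k=2)): [G, F, C, D, B, I, A, H, E]
After 3 (swap(1, 7)): [G, H, C, D, B, I, A, F, E]
After 4 (reverse(7, 8)): [G, H, C, D, B, I, A, E, F]
After 5 (swap(5, 2)): [G, H, I, D, B, C, A, E, F]
After 6 (swap(5, 6)): [G, H, I, D, B, A, C, E, F]
After 7 (reverse(4, 5)): [G, H, I, D, A, B, C, E, F]
After 8 (reverse(5, 8)): [G, H, I, D, A, F, E, C, B]
After 9 (reverse(5, 6)): [G, H, I, D, A, E, F, C, B]

Answer: 0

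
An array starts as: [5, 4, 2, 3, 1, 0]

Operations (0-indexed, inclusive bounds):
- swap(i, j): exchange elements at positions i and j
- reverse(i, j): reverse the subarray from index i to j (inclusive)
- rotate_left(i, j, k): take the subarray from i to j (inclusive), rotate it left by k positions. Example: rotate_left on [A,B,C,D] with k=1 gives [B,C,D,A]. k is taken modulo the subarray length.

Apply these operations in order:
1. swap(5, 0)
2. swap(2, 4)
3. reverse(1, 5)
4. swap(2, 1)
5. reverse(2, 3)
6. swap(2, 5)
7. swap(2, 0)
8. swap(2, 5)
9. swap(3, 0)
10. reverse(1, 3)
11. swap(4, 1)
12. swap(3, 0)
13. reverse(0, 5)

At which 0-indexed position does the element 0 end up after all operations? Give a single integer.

Answer: 0

Derivation:
After 1 (swap(5, 0)): [0, 4, 2, 3, 1, 5]
After 2 (swap(2, 4)): [0, 4, 1, 3, 2, 5]
After 3 (reverse(1, 5)): [0, 5, 2, 3, 1, 4]
After 4 (swap(2, 1)): [0, 2, 5, 3, 1, 4]
After 5 (reverse(2, 3)): [0, 2, 3, 5, 1, 4]
After 6 (swap(2, 5)): [0, 2, 4, 5, 1, 3]
After 7 (swap(2, 0)): [4, 2, 0, 5, 1, 3]
After 8 (swap(2, 5)): [4, 2, 3, 5, 1, 0]
After 9 (swap(3, 0)): [5, 2, 3, 4, 1, 0]
After 10 (reverse(1, 3)): [5, 4, 3, 2, 1, 0]
After 11 (swap(4, 1)): [5, 1, 3, 2, 4, 0]
After 12 (swap(3, 0)): [2, 1, 3, 5, 4, 0]
After 13 (reverse(0, 5)): [0, 4, 5, 3, 1, 2]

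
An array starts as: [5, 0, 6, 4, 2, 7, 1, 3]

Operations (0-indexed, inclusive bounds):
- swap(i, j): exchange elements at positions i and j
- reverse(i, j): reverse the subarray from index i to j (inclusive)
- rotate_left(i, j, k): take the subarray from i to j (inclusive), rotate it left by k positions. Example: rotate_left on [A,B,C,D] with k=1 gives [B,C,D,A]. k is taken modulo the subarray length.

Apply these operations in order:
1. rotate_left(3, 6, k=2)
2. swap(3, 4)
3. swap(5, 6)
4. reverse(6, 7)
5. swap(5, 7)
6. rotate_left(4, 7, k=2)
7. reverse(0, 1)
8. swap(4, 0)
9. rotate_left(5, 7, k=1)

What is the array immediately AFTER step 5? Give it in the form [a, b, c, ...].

After 1 (rotate_left(3, 6, k=2)): [5, 0, 6, 7, 1, 4, 2, 3]
After 2 (swap(3, 4)): [5, 0, 6, 1, 7, 4, 2, 3]
After 3 (swap(5, 6)): [5, 0, 6, 1, 7, 2, 4, 3]
After 4 (reverse(6, 7)): [5, 0, 6, 1, 7, 2, 3, 4]
After 5 (swap(5, 7)): [5, 0, 6, 1, 7, 4, 3, 2]

Answer: [5, 0, 6, 1, 7, 4, 3, 2]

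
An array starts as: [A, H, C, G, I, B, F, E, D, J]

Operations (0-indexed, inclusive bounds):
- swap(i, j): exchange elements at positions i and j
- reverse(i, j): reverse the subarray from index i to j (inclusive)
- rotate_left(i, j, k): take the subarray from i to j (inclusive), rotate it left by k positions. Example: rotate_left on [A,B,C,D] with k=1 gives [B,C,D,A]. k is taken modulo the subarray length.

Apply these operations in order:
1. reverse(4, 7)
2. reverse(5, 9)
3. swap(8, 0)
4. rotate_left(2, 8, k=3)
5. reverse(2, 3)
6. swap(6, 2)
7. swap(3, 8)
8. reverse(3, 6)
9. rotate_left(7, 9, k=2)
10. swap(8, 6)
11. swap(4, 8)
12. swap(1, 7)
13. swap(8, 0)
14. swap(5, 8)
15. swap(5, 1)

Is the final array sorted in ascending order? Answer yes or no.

Answer: yes

Derivation:
After 1 (reverse(4, 7)): [A, H, C, G, E, F, B, I, D, J]
After 2 (reverse(5, 9)): [A, H, C, G, E, J, D, I, B, F]
After 3 (swap(8, 0)): [B, H, C, G, E, J, D, I, A, F]
After 4 (rotate_left(2, 8, k=3)): [B, H, J, D, I, A, C, G, E, F]
After 5 (reverse(2, 3)): [B, H, D, J, I, A, C, G, E, F]
After 6 (swap(6, 2)): [B, H, C, J, I, A, D, G, E, F]
After 7 (swap(3, 8)): [B, H, C, E, I, A, D, G, J, F]
After 8 (reverse(3, 6)): [B, H, C, D, A, I, E, G, J, F]
After 9 (rotate_left(7, 9, k=2)): [B, H, C, D, A, I, E, F, G, J]
After 10 (swap(8, 6)): [B, H, C, D, A, I, G, F, E, J]
After 11 (swap(4, 8)): [B, H, C, D, E, I, G, F, A, J]
After 12 (swap(1, 7)): [B, F, C, D, E, I, G, H, A, J]
After 13 (swap(8, 0)): [A, F, C, D, E, I, G, H, B, J]
After 14 (swap(5, 8)): [A, F, C, D, E, B, G, H, I, J]
After 15 (swap(5, 1)): [A, B, C, D, E, F, G, H, I, J]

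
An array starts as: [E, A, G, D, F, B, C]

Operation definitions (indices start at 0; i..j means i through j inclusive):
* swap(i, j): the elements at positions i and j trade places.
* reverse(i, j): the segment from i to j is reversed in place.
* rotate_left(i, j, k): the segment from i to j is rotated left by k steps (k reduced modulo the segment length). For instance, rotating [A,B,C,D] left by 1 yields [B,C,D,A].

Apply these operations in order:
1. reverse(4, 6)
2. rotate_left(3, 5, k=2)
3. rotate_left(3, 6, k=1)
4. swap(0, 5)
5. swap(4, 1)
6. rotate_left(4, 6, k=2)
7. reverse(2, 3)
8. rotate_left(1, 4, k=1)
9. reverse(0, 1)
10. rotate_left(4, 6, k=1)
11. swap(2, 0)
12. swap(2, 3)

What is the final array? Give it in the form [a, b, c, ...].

Answer: [G, F, B, D, A, E, C]

Derivation:
After 1 (reverse(4, 6)): [E, A, G, D, C, B, F]
After 2 (rotate_left(3, 5, k=2)): [E, A, G, B, D, C, F]
After 3 (rotate_left(3, 6, k=1)): [E, A, G, D, C, F, B]
After 4 (swap(0, 5)): [F, A, G, D, C, E, B]
After 5 (swap(4, 1)): [F, C, G, D, A, E, B]
After 6 (rotate_left(4, 6, k=2)): [F, C, G, D, B, A, E]
After 7 (reverse(2, 3)): [F, C, D, G, B, A, E]
After 8 (rotate_left(1, 4, k=1)): [F, D, G, B, C, A, E]
After 9 (reverse(0, 1)): [D, F, G, B, C, A, E]
After 10 (rotate_left(4, 6, k=1)): [D, F, G, B, A, E, C]
After 11 (swap(2, 0)): [G, F, D, B, A, E, C]
After 12 (swap(2, 3)): [G, F, B, D, A, E, C]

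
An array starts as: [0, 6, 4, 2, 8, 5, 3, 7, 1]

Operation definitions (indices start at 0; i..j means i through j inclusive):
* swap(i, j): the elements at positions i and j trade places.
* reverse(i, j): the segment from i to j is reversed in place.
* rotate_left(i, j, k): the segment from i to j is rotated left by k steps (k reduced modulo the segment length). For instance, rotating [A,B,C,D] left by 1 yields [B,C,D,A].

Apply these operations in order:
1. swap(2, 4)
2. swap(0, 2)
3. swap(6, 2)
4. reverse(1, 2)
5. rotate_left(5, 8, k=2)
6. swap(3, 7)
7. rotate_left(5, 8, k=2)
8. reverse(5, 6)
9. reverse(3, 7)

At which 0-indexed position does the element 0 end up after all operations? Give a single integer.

After 1 (swap(2, 4)): [0, 6, 8, 2, 4, 5, 3, 7, 1]
After 2 (swap(0, 2)): [8, 6, 0, 2, 4, 5, 3, 7, 1]
After 3 (swap(6, 2)): [8, 6, 3, 2, 4, 5, 0, 7, 1]
After 4 (reverse(1, 2)): [8, 3, 6, 2, 4, 5, 0, 7, 1]
After 5 (rotate_left(5, 8, k=2)): [8, 3, 6, 2, 4, 7, 1, 5, 0]
After 6 (swap(3, 7)): [8, 3, 6, 5, 4, 7, 1, 2, 0]
After 7 (rotate_left(5, 8, k=2)): [8, 3, 6, 5, 4, 2, 0, 7, 1]
After 8 (reverse(5, 6)): [8, 3, 6, 5, 4, 0, 2, 7, 1]
After 9 (reverse(3, 7)): [8, 3, 6, 7, 2, 0, 4, 5, 1]

Answer: 5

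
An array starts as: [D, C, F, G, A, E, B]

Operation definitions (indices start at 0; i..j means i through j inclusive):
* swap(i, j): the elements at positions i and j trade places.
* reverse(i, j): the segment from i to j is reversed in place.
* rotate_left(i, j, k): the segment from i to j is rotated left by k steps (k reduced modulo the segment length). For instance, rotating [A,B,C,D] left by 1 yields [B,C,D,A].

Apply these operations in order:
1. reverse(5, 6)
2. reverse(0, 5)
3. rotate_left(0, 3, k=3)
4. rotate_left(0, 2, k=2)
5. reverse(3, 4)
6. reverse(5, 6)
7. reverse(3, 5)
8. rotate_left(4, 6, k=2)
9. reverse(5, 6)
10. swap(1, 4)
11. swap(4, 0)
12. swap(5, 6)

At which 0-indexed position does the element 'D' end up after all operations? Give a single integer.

Answer: 1

Derivation:
After 1 (reverse(5, 6)): [D, C, F, G, A, B, E]
After 2 (reverse(0, 5)): [B, A, G, F, C, D, E]
After 3 (rotate_left(0, 3, k=3)): [F, B, A, G, C, D, E]
After 4 (rotate_left(0, 2, k=2)): [A, F, B, G, C, D, E]
After 5 (reverse(3, 4)): [A, F, B, C, G, D, E]
After 6 (reverse(5, 6)): [A, F, B, C, G, E, D]
After 7 (reverse(3, 5)): [A, F, B, E, G, C, D]
After 8 (rotate_left(4, 6, k=2)): [A, F, B, E, D, G, C]
After 9 (reverse(5, 6)): [A, F, B, E, D, C, G]
After 10 (swap(1, 4)): [A, D, B, E, F, C, G]
After 11 (swap(4, 0)): [F, D, B, E, A, C, G]
After 12 (swap(5, 6)): [F, D, B, E, A, G, C]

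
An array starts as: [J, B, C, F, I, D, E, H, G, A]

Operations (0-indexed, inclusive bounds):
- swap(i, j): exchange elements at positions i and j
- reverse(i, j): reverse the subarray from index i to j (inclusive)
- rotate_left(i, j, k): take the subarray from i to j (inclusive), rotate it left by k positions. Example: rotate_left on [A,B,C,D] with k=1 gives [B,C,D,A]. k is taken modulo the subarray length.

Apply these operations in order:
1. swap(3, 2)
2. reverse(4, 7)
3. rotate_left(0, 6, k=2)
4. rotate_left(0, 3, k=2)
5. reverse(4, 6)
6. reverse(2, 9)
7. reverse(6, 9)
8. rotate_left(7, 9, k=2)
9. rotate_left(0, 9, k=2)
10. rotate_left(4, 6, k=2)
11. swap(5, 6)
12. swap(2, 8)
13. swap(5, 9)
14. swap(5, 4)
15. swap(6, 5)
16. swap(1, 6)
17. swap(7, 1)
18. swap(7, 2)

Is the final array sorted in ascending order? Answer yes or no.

After 1 (swap(3, 2)): [J, B, F, C, I, D, E, H, G, A]
After 2 (reverse(4, 7)): [J, B, F, C, H, E, D, I, G, A]
After 3 (rotate_left(0, 6, k=2)): [F, C, H, E, D, J, B, I, G, A]
After 4 (rotate_left(0, 3, k=2)): [H, E, F, C, D, J, B, I, G, A]
After 5 (reverse(4, 6)): [H, E, F, C, B, J, D, I, G, A]
After 6 (reverse(2, 9)): [H, E, A, G, I, D, J, B, C, F]
After 7 (reverse(6, 9)): [H, E, A, G, I, D, F, C, B, J]
After 8 (rotate_left(7, 9, k=2)): [H, E, A, G, I, D, F, J, C, B]
After 9 (rotate_left(0, 9, k=2)): [A, G, I, D, F, J, C, B, H, E]
After 10 (rotate_left(4, 6, k=2)): [A, G, I, D, C, F, J, B, H, E]
After 11 (swap(5, 6)): [A, G, I, D, C, J, F, B, H, E]
After 12 (swap(2, 8)): [A, G, H, D, C, J, F, B, I, E]
After 13 (swap(5, 9)): [A, G, H, D, C, E, F, B, I, J]
After 14 (swap(5, 4)): [A, G, H, D, E, C, F, B, I, J]
After 15 (swap(6, 5)): [A, G, H, D, E, F, C, B, I, J]
After 16 (swap(1, 6)): [A, C, H, D, E, F, G, B, I, J]
After 17 (swap(7, 1)): [A, B, H, D, E, F, G, C, I, J]
After 18 (swap(7, 2)): [A, B, C, D, E, F, G, H, I, J]

Answer: yes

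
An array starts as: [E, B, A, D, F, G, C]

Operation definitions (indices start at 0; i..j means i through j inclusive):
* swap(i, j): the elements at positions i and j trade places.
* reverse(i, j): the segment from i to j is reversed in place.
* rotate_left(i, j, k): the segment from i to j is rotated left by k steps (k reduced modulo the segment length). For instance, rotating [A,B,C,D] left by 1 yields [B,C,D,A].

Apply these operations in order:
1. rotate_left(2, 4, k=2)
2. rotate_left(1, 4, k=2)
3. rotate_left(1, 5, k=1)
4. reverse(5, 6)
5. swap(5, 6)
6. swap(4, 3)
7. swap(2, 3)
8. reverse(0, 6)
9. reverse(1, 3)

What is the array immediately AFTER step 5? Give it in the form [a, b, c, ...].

Answer: [E, D, B, F, G, A, C]

Derivation:
After 1 (rotate_left(2, 4, k=2)): [E, B, F, A, D, G, C]
After 2 (rotate_left(1, 4, k=2)): [E, A, D, B, F, G, C]
After 3 (rotate_left(1, 5, k=1)): [E, D, B, F, G, A, C]
After 4 (reverse(5, 6)): [E, D, B, F, G, C, A]
After 5 (swap(5, 6)): [E, D, B, F, G, A, C]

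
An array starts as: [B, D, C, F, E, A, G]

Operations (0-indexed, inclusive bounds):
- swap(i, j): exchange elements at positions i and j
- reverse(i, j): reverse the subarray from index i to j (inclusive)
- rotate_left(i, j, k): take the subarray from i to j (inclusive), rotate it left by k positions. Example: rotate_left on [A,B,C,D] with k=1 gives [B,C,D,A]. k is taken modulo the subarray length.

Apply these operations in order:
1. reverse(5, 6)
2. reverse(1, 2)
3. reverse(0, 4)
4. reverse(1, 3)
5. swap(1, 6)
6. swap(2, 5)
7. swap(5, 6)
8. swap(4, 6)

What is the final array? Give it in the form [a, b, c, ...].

After 1 (reverse(5, 6)): [B, D, C, F, E, G, A]
After 2 (reverse(1, 2)): [B, C, D, F, E, G, A]
After 3 (reverse(0, 4)): [E, F, D, C, B, G, A]
After 4 (reverse(1, 3)): [E, C, D, F, B, G, A]
After 5 (swap(1, 6)): [E, A, D, F, B, G, C]
After 6 (swap(2, 5)): [E, A, G, F, B, D, C]
After 7 (swap(5, 6)): [E, A, G, F, B, C, D]
After 8 (swap(4, 6)): [E, A, G, F, D, C, B]

Answer: [E, A, G, F, D, C, B]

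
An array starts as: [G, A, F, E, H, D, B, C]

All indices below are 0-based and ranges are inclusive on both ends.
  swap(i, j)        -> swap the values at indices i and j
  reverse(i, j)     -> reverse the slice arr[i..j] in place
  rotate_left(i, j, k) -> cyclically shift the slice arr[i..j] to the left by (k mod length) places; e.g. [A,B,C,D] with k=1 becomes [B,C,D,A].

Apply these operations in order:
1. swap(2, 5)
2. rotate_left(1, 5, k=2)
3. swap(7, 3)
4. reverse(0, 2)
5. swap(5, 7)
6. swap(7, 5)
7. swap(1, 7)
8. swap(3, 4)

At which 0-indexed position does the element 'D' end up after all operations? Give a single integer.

Answer: 5

Derivation:
After 1 (swap(2, 5)): [G, A, D, E, H, F, B, C]
After 2 (rotate_left(1, 5, k=2)): [G, E, H, F, A, D, B, C]
After 3 (swap(7, 3)): [G, E, H, C, A, D, B, F]
After 4 (reverse(0, 2)): [H, E, G, C, A, D, B, F]
After 5 (swap(5, 7)): [H, E, G, C, A, F, B, D]
After 6 (swap(7, 5)): [H, E, G, C, A, D, B, F]
After 7 (swap(1, 7)): [H, F, G, C, A, D, B, E]
After 8 (swap(3, 4)): [H, F, G, A, C, D, B, E]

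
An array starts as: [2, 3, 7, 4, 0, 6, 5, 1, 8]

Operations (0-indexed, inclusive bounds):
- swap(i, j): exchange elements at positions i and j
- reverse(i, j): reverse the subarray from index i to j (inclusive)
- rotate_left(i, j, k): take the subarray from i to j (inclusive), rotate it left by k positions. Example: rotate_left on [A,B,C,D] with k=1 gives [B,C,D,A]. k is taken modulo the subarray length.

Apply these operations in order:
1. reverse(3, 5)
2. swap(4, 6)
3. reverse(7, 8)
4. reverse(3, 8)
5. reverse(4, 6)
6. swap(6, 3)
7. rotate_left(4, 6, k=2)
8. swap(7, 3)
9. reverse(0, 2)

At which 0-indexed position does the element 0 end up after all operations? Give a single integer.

After 1 (reverse(3, 5)): [2, 3, 7, 6, 0, 4, 5, 1, 8]
After 2 (swap(4, 6)): [2, 3, 7, 6, 5, 4, 0, 1, 8]
After 3 (reverse(7, 8)): [2, 3, 7, 6, 5, 4, 0, 8, 1]
After 4 (reverse(3, 8)): [2, 3, 7, 1, 8, 0, 4, 5, 6]
After 5 (reverse(4, 6)): [2, 3, 7, 1, 4, 0, 8, 5, 6]
After 6 (swap(6, 3)): [2, 3, 7, 8, 4, 0, 1, 5, 6]
After 7 (rotate_left(4, 6, k=2)): [2, 3, 7, 8, 1, 4, 0, 5, 6]
After 8 (swap(7, 3)): [2, 3, 7, 5, 1, 4, 0, 8, 6]
After 9 (reverse(0, 2)): [7, 3, 2, 5, 1, 4, 0, 8, 6]

Answer: 6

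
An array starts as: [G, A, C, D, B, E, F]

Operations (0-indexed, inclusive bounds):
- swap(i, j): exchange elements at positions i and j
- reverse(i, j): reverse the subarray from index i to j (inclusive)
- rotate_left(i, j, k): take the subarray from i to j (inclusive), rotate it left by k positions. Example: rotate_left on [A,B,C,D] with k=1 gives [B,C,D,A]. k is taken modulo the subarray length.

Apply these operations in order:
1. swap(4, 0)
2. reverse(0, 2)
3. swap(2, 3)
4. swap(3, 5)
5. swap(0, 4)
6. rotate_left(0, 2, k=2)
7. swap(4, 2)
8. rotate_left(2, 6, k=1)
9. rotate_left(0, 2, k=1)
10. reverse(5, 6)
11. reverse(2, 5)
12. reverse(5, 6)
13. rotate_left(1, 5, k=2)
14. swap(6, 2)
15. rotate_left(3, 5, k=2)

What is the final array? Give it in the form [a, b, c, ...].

Answer: [G, B, D, C, F, E, A]

Derivation:
After 1 (swap(4, 0)): [B, A, C, D, G, E, F]
After 2 (reverse(0, 2)): [C, A, B, D, G, E, F]
After 3 (swap(2, 3)): [C, A, D, B, G, E, F]
After 4 (swap(3, 5)): [C, A, D, E, G, B, F]
After 5 (swap(0, 4)): [G, A, D, E, C, B, F]
After 6 (rotate_left(0, 2, k=2)): [D, G, A, E, C, B, F]
After 7 (swap(4, 2)): [D, G, C, E, A, B, F]
After 8 (rotate_left(2, 6, k=1)): [D, G, E, A, B, F, C]
After 9 (rotate_left(0, 2, k=1)): [G, E, D, A, B, F, C]
After 10 (reverse(5, 6)): [G, E, D, A, B, C, F]
After 11 (reverse(2, 5)): [G, E, C, B, A, D, F]
After 12 (reverse(5, 6)): [G, E, C, B, A, F, D]
After 13 (rotate_left(1, 5, k=2)): [G, B, A, F, E, C, D]
After 14 (swap(6, 2)): [G, B, D, F, E, C, A]
After 15 (rotate_left(3, 5, k=2)): [G, B, D, C, F, E, A]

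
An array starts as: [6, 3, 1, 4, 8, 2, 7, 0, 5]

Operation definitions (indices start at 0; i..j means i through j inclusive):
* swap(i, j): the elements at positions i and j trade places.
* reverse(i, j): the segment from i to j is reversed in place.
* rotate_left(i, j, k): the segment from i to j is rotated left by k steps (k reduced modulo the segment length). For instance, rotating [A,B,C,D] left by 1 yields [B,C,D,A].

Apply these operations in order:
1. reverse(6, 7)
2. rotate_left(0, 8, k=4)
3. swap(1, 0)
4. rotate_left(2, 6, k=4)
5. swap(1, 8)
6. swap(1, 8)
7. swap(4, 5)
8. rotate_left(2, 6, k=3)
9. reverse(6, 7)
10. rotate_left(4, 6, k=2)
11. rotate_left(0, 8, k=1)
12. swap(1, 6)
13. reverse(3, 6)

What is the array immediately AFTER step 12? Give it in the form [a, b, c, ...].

After 1 (reverse(6, 7)): [6, 3, 1, 4, 8, 2, 0, 7, 5]
After 2 (rotate_left(0, 8, k=4)): [8, 2, 0, 7, 5, 6, 3, 1, 4]
After 3 (swap(1, 0)): [2, 8, 0, 7, 5, 6, 3, 1, 4]
After 4 (rotate_left(2, 6, k=4)): [2, 8, 3, 0, 7, 5, 6, 1, 4]
After 5 (swap(1, 8)): [2, 4, 3, 0, 7, 5, 6, 1, 8]
After 6 (swap(1, 8)): [2, 8, 3, 0, 7, 5, 6, 1, 4]
After 7 (swap(4, 5)): [2, 8, 3, 0, 5, 7, 6, 1, 4]
After 8 (rotate_left(2, 6, k=3)): [2, 8, 7, 6, 3, 0, 5, 1, 4]
After 9 (reverse(6, 7)): [2, 8, 7, 6, 3, 0, 1, 5, 4]
After 10 (rotate_left(4, 6, k=2)): [2, 8, 7, 6, 1, 3, 0, 5, 4]
After 11 (rotate_left(0, 8, k=1)): [8, 7, 6, 1, 3, 0, 5, 4, 2]
After 12 (swap(1, 6)): [8, 5, 6, 1, 3, 0, 7, 4, 2]

Answer: [8, 5, 6, 1, 3, 0, 7, 4, 2]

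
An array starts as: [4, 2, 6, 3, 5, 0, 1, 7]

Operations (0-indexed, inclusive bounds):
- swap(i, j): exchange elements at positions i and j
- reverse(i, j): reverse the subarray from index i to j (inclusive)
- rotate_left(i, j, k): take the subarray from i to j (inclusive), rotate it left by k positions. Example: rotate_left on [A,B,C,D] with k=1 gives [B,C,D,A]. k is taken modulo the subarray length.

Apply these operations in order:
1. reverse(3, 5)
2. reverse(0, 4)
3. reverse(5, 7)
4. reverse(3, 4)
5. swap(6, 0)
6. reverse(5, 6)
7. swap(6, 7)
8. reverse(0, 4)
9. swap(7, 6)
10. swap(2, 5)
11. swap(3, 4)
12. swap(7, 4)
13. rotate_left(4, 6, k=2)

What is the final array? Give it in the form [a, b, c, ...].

Answer: [2, 4, 5, 1, 7, 3, 6, 0]

Derivation:
After 1 (reverse(3, 5)): [4, 2, 6, 0, 5, 3, 1, 7]
After 2 (reverse(0, 4)): [5, 0, 6, 2, 4, 3, 1, 7]
After 3 (reverse(5, 7)): [5, 0, 6, 2, 4, 7, 1, 3]
After 4 (reverse(3, 4)): [5, 0, 6, 4, 2, 7, 1, 3]
After 5 (swap(6, 0)): [1, 0, 6, 4, 2, 7, 5, 3]
After 6 (reverse(5, 6)): [1, 0, 6, 4, 2, 5, 7, 3]
After 7 (swap(6, 7)): [1, 0, 6, 4, 2, 5, 3, 7]
After 8 (reverse(0, 4)): [2, 4, 6, 0, 1, 5, 3, 7]
After 9 (swap(7, 6)): [2, 4, 6, 0, 1, 5, 7, 3]
After 10 (swap(2, 5)): [2, 4, 5, 0, 1, 6, 7, 3]
After 11 (swap(3, 4)): [2, 4, 5, 1, 0, 6, 7, 3]
After 12 (swap(7, 4)): [2, 4, 5, 1, 3, 6, 7, 0]
After 13 (rotate_left(4, 6, k=2)): [2, 4, 5, 1, 7, 3, 6, 0]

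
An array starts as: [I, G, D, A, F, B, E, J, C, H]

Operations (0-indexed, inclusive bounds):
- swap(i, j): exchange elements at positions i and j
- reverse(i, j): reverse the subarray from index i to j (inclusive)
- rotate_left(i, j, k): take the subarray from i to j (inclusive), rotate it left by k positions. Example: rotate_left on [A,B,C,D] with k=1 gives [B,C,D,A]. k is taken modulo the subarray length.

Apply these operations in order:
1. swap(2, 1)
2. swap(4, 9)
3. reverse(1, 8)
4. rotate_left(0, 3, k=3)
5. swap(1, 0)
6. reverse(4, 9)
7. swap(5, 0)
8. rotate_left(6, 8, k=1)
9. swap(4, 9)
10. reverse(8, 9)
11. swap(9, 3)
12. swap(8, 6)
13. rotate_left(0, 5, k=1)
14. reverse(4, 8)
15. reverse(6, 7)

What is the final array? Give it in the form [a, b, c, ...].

Answer: [E, C, G, B, A, H, D, F, I, J]

Derivation:
After 1 (swap(2, 1)): [I, D, G, A, F, B, E, J, C, H]
After 2 (swap(4, 9)): [I, D, G, A, H, B, E, J, C, F]
After 3 (reverse(1, 8)): [I, C, J, E, B, H, A, G, D, F]
After 4 (rotate_left(0, 3, k=3)): [E, I, C, J, B, H, A, G, D, F]
After 5 (swap(1, 0)): [I, E, C, J, B, H, A, G, D, F]
After 6 (reverse(4, 9)): [I, E, C, J, F, D, G, A, H, B]
After 7 (swap(5, 0)): [D, E, C, J, F, I, G, A, H, B]
After 8 (rotate_left(6, 8, k=1)): [D, E, C, J, F, I, A, H, G, B]
After 9 (swap(4, 9)): [D, E, C, J, B, I, A, H, G, F]
After 10 (reverse(8, 9)): [D, E, C, J, B, I, A, H, F, G]
After 11 (swap(9, 3)): [D, E, C, G, B, I, A, H, F, J]
After 12 (swap(8, 6)): [D, E, C, G, B, I, F, H, A, J]
After 13 (rotate_left(0, 5, k=1)): [E, C, G, B, I, D, F, H, A, J]
After 14 (reverse(4, 8)): [E, C, G, B, A, H, F, D, I, J]
After 15 (reverse(6, 7)): [E, C, G, B, A, H, D, F, I, J]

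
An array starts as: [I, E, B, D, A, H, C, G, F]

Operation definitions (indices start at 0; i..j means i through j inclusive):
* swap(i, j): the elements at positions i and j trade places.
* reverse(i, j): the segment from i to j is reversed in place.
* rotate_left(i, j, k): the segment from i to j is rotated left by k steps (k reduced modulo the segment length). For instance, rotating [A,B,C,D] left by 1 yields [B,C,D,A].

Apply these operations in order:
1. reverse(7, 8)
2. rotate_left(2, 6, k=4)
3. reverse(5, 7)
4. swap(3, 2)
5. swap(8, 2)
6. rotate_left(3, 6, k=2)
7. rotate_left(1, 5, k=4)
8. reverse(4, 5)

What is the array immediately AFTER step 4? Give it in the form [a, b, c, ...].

After 1 (reverse(7, 8)): [I, E, B, D, A, H, C, F, G]
After 2 (rotate_left(2, 6, k=4)): [I, E, C, B, D, A, H, F, G]
After 3 (reverse(5, 7)): [I, E, C, B, D, F, H, A, G]
After 4 (swap(3, 2)): [I, E, B, C, D, F, H, A, G]

Answer: [I, E, B, C, D, F, H, A, G]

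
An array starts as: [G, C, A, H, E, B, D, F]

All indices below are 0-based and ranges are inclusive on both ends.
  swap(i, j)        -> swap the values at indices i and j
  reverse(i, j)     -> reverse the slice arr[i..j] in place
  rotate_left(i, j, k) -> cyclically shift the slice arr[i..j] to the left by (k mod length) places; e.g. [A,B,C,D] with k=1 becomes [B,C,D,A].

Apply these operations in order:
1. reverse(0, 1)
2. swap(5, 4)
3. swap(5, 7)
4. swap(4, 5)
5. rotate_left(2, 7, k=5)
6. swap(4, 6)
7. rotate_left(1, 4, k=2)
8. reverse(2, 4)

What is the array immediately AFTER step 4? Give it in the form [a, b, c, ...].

After 1 (reverse(0, 1)): [C, G, A, H, E, B, D, F]
After 2 (swap(5, 4)): [C, G, A, H, B, E, D, F]
After 3 (swap(5, 7)): [C, G, A, H, B, F, D, E]
After 4 (swap(4, 5)): [C, G, A, H, F, B, D, E]

Answer: [C, G, A, H, F, B, D, E]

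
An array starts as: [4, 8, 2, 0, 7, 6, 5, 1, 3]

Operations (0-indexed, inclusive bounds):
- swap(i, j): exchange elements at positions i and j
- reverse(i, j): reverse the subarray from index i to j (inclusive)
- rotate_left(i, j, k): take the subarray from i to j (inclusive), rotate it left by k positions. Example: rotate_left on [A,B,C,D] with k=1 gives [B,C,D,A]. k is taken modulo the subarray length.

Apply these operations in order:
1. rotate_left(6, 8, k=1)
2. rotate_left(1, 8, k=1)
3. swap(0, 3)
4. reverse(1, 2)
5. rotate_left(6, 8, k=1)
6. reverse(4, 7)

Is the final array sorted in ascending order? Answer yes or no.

After 1 (rotate_left(6, 8, k=1)): [4, 8, 2, 0, 7, 6, 1, 3, 5]
After 2 (rotate_left(1, 8, k=1)): [4, 2, 0, 7, 6, 1, 3, 5, 8]
After 3 (swap(0, 3)): [7, 2, 0, 4, 6, 1, 3, 5, 8]
After 4 (reverse(1, 2)): [7, 0, 2, 4, 6, 1, 3, 5, 8]
After 5 (rotate_left(6, 8, k=1)): [7, 0, 2, 4, 6, 1, 5, 8, 3]
After 6 (reverse(4, 7)): [7, 0, 2, 4, 8, 5, 1, 6, 3]

Answer: no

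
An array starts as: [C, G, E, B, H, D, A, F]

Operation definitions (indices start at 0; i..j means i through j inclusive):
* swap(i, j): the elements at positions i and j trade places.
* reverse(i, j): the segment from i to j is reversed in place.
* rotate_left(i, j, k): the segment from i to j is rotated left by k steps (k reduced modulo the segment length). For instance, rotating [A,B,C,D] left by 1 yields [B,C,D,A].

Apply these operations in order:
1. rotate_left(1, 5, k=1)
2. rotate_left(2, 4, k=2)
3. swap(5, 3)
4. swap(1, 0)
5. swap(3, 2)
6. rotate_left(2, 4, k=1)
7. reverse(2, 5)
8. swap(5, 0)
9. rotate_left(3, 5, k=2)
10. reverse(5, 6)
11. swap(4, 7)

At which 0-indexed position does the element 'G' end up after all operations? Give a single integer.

Answer: 7

Derivation:
After 1 (rotate_left(1, 5, k=1)): [C, E, B, H, D, G, A, F]
After 2 (rotate_left(2, 4, k=2)): [C, E, D, B, H, G, A, F]
After 3 (swap(5, 3)): [C, E, D, G, H, B, A, F]
After 4 (swap(1, 0)): [E, C, D, G, H, B, A, F]
After 5 (swap(3, 2)): [E, C, G, D, H, B, A, F]
After 6 (rotate_left(2, 4, k=1)): [E, C, D, H, G, B, A, F]
After 7 (reverse(2, 5)): [E, C, B, G, H, D, A, F]
After 8 (swap(5, 0)): [D, C, B, G, H, E, A, F]
After 9 (rotate_left(3, 5, k=2)): [D, C, B, E, G, H, A, F]
After 10 (reverse(5, 6)): [D, C, B, E, G, A, H, F]
After 11 (swap(4, 7)): [D, C, B, E, F, A, H, G]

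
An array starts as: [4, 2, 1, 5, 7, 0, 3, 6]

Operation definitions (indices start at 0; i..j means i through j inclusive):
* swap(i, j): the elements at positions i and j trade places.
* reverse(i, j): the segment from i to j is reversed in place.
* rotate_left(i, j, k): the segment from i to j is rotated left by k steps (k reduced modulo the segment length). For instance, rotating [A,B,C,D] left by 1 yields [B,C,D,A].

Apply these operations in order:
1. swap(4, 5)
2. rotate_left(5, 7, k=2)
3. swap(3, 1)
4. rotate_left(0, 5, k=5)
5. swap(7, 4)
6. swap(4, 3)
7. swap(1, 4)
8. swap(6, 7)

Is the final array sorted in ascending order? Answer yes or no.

Answer: no

Derivation:
After 1 (swap(4, 5)): [4, 2, 1, 5, 0, 7, 3, 6]
After 2 (rotate_left(5, 7, k=2)): [4, 2, 1, 5, 0, 6, 7, 3]
After 3 (swap(3, 1)): [4, 5, 1, 2, 0, 6, 7, 3]
After 4 (rotate_left(0, 5, k=5)): [6, 4, 5, 1, 2, 0, 7, 3]
After 5 (swap(7, 4)): [6, 4, 5, 1, 3, 0, 7, 2]
After 6 (swap(4, 3)): [6, 4, 5, 3, 1, 0, 7, 2]
After 7 (swap(1, 4)): [6, 1, 5, 3, 4, 0, 7, 2]
After 8 (swap(6, 7)): [6, 1, 5, 3, 4, 0, 2, 7]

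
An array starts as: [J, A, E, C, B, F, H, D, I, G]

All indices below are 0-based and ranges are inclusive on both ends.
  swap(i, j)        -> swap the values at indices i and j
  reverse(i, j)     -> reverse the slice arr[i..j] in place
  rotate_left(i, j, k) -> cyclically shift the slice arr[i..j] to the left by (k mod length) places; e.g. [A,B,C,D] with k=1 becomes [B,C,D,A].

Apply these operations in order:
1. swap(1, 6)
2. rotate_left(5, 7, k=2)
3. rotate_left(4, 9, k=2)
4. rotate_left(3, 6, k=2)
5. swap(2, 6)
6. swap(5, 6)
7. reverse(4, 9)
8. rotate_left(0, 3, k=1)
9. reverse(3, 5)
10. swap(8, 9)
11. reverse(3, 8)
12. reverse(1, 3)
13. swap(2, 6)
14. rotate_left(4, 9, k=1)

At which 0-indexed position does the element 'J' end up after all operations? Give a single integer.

After 1 (swap(1, 6)): [J, H, E, C, B, F, A, D, I, G]
After 2 (rotate_left(5, 7, k=2)): [J, H, E, C, B, D, F, A, I, G]
After 3 (rotate_left(4, 9, k=2)): [J, H, E, C, F, A, I, G, B, D]
After 4 (rotate_left(3, 6, k=2)): [J, H, E, A, I, C, F, G, B, D]
After 5 (swap(2, 6)): [J, H, F, A, I, C, E, G, B, D]
After 6 (swap(5, 6)): [J, H, F, A, I, E, C, G, B, D]
After 7 (reverse(4, 9)): [J, H, F, A, D, B, G, C, E, I]
After 8 (rotate_left(0, 3, k=1)): [H, F, A, J, D, B, G, C, E, I]
After 9 (reverse(3, 5)): [H, F, A, B, D, J, G, C, E, I]
After 10 (swap(8, 9)): [H, F, A, B, D, J, G, C, I, E]
After 11 (reverse(3, 8)): [H, F, A, I, C, G, J, D, B, E]
After 12 (reverse(1, 3)): [H, I, A, F, C, G, J, D, B, E]
After 13 (swap(2, 6)): [H, I, J, F, C, G, A, D, B, E]
After 14 (rotate_left(4, 9, k=1)): [H, I, J, F, G, A, D, B, E, C]

Answer: 2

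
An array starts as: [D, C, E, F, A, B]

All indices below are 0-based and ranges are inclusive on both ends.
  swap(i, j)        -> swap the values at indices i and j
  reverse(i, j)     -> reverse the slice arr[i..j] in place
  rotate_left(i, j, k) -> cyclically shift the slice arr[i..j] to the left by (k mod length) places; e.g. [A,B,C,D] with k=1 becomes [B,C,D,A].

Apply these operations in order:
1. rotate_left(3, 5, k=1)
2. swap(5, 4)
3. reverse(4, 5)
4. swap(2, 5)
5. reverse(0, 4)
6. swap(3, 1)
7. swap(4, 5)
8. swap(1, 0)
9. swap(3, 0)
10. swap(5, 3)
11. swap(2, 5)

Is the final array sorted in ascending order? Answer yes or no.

Answer: yes

Derivation:
After 1 (rotate_left(3, 5, k=1)): [D, C, E, A, B, F]
After 2 (swap(5, 4)): [D, C, E, A, F, B]
After 3 (reverse(4, 5)): [D, C, E, A, B, F]
After 4 (swap(2, 5)): [D, C, F, A, B, E]
After 5 (reverse(0, 4)): [B, A, F, C, D, E]
After 6 (swap(3, 1)): [B, C, F, A, D, E]
After 7 (swap(4, 5)): [B, C, F, A, E, D]
After 8 (swap(1, 0)): [C, B, F, A, E, D]
After 9 (swap(3, 0)): [A, B, F, C, E, D]
After 10 (swap(5, 3)): [A, B, F, D, E, C]
After 11 (swap(2, 5)): [A, B, C, D, E, F]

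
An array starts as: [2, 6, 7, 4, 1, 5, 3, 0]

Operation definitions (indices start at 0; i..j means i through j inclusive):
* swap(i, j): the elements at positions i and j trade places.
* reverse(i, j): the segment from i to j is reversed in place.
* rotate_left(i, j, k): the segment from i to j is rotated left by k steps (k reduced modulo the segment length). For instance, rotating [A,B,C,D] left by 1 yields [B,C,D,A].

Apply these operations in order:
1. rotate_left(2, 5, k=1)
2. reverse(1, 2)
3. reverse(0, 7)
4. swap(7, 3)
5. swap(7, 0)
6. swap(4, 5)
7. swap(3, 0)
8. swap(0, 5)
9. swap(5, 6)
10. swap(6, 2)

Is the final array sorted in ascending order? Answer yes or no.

After 1 (rotate_left(2, 5, k=1)): [2, 6, 4, 1, 5, 7, 3, 0]
After 2 (reverse(1, 2)): [2, 4, 6, 1, 5, 7, 3, 0]
After 3 (reverse(0, 7)): [0, 3, 7, 5, 1, 6, 4, 2]
After 4 (swap(7, 3)): [0, 3, 7, 2, 1, 6, 4, 5]
After 5 (swap(7, 0)): [5, 3, 7, 2, 1, 6, 4, 0]
After 6 (swap(4, 5)): [5, 3, 7, 2, 6, 1, 4, 0]
After 7 (swap(3, 0)): [2, 3, 7, 5, 6, 1, 4, 0]
After 8 (swap(0, 5)): [1, 3, 7, 5, 6, 2, 4, 0]
After 9 (swap(5, 6)): [1, 3, 7, 5, 6, 4, 2, 0]
After 10 (swap(6, 2)): [1, 3, 2, 5, 6, 4, 7, 0]

Answer: no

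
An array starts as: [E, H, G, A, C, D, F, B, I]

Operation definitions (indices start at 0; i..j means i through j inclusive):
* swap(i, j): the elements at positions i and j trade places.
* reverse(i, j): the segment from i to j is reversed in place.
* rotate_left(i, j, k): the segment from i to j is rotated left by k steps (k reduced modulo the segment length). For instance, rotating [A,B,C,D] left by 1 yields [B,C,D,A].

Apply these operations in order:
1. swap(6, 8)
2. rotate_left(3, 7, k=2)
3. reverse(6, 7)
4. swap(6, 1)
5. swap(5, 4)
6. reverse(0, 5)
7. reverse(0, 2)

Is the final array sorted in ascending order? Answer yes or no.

After 1 (swap(6, 8)): [E, H, G, A, C, D, I, B, F]
After 2 (rotate_left(3, 7, k=2)): [E, H, G, D, I, B, A, C, F]
After 3 (reverse(6, 7)): [E, H, G, D, I, B, C, A, F]
After 4 (swap(6, 1)): [E, C, G, D, I, B, H, A, F]
After 5 (swap(5, 4)): [E, C, G, D, B, I, H, A, F]
After 6 (reverse(0, 5)): [I, B, D, G, C, E, H, A, F]
After 7 (reverse(0, 2)): [D, B, I, G, C, E, H, A, F]

Answer: no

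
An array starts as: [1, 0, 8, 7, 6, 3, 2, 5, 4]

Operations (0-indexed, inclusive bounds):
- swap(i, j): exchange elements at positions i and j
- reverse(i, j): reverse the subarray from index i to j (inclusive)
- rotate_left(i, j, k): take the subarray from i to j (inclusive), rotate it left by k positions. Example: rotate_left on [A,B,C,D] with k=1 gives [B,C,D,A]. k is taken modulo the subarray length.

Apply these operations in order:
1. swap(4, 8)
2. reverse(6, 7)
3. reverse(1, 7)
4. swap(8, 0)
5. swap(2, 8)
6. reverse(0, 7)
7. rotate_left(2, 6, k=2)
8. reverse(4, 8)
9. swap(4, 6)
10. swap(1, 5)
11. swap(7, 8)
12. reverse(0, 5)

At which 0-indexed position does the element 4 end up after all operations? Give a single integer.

Answer: 1

Derivation:
After 1 (swap(4, 8)): [1, 0, 8, 7, 4, 3, 2, 5, 6]
After 2 (reverse(6, 7)): [1, 0, 8, 7, 4, 3, 5, 2, 6]
After 3 (reverse(1, 7)): [1, 2, 5, 3, 4, 7, 8, 0, 6]
After 4 (swap(8, 0)): [6, 2, 5, 3, 4, 7, 8, 0, 1]
After 5 (swap(2, 8)): [6, 2, 1, 3, 4, 7, 8, 0, 5]
After 6 (reverse(0, 7)): [0, 8, 7, 4, 3, 1, 2, 6, 5]
After 7 (rotate_left(2, 6, k=2)): [0, 8, 3, 1, 2, 7, 4, 6, 5]
After 8 (reverse(4, 8)): [0, 8, 3, 1, 5, 6, 4, 7, 2]
After 9 (swap(4, 6)): [0, 8, 3, 1, 4, 6, 5, 7, 2]
After 10 (swap(1, 5)): [0, 6, 3, 1, 4, 8, 5, 7, 2]
After 11 (swap(7, 8)): [0, 6, 3, 1, 4, 8, 5, 2, 7]
After 12 (reverse(0, 5)): [8, 4, 1, 3, 6, 0, 5, 2, 7]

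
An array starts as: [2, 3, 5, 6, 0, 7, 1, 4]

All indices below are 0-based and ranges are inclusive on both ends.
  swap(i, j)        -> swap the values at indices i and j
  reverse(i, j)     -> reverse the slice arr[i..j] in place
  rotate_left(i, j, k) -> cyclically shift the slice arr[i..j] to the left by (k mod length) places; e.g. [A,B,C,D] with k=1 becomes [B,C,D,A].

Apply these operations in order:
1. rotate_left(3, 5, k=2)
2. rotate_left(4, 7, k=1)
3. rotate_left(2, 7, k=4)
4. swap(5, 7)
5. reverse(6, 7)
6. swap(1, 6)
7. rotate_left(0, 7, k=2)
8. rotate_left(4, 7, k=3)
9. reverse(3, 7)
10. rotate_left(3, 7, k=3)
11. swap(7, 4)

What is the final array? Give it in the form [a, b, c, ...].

After 1 (rotate_left(3, 5, k=2)): [2, 3, 5, 7, 6, 0, 1, 4]
After 2 (rotate_left(4, 7, k=1)): [2, 3, 5, 7, 0, 1, 4, 6]
After 3 (rotate_left(2, 7, k=4)): [2, 3, 4, 6, 5, 7, 0, 1]
After 4 (swap(5, 7)): [2, 3, 4, 6, 5, 1, 0, 7]
After 5 (reverse(6, 7)): [2, 3, 4, 6, 5, 1, 7, 0]
After 6 (swap(1, 6)): [2, 7, 4, 6, 5, 1, 3, 0]
After 7 (rotate_left(0, 7, k=2)): [4, 6, 5, 1, 3, 0, 2, 7]
After 8 (rotate_left(4, 7, k=3)): [4, 6, 5, 1, 7, 3, 0, 2]
After 9 (reverse(3, 7)): [4, 6, 5, 2, 0, 3, 7, 1]
After 10 (rotate_left(3, 7, k=3)): [4, 6, 5, 7, 1, 2, 0, 3]
After 11 (swap(7, 4)): [4, 6, 5, 7, 3, 2, 0, 1]

Answer: [4, 6, 5, 7, 3, 2, 0, 1]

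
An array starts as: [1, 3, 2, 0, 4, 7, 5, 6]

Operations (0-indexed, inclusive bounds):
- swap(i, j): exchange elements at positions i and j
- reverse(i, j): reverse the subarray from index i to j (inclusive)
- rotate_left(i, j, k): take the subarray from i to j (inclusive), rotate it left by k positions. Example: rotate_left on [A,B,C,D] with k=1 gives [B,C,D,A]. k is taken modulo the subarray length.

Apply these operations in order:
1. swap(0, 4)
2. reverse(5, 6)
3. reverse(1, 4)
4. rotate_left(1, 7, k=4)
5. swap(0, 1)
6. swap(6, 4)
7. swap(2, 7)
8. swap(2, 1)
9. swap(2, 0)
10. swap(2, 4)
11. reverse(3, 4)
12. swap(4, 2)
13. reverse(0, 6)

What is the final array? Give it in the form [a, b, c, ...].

Answer: [1, 0, 2, 5, 6, 3, 4, 7]

Derivation:
After 1 (swap(0, 4)): [4, 3, 2, 0, 1, 7, 5, 6]
After 2 (reverse(5, 6)): [4, 3, 2, 0, 1, 5, 7, 6]
After 3 (reverse(1, 4)): [4, 1, 0, 2, 3, 5, 7, 6]
After 4 (rotate_left(1, 7, k=4)): [4, 5, 7, 6, 1, 0, 2, 3]
After 5 (swap(0, 1)): [5, 4, 7, 6, 1, 0, 2, 3]
After 6 (swap(6, 4)): [5, 4, 7, 6, 2, 0, 1, 3]
After 7 (swap(2, 7)): [5, 4, 3, 6, 2, 0, 1, 7]
After 8 (swap(2, 1)): [5, 3, 4, 6, 2, 0, 1, 7]
After 9 (swap(2, 0)): [4, 3, 5, 6, 2, 0, 1, 7]
After 10 (swap(2, 4)): [4, 3, 2, 6, 5, 0, 1, 7]
After 11 (reverse(3, 4)): [4, 3, 2, 5, 6, 0, 1, 7]
After 12 (swap(4, 2)): [4, 3, 6, 5, 2, 0, 1, 7]
After 13 (reverse(0, 6)): [1, 0, 2, 5, 6, 3, 4, 7]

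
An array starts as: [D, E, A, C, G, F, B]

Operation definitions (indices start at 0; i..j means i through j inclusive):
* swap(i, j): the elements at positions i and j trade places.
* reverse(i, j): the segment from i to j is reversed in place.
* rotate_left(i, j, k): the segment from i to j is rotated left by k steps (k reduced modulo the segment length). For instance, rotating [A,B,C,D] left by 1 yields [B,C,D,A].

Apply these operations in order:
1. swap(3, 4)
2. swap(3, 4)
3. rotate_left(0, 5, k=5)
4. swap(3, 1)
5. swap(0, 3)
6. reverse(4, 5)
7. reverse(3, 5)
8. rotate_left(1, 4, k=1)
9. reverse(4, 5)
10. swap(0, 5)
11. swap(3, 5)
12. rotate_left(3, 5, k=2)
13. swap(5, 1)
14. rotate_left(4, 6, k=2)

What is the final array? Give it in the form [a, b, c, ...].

Answer: [A, F, C, G, B, D, E]

Derivation:
After 1 (swap(3, 4)): [D, E, A, G, C, F, B]
After 2 (swap(3, 4)): [D, E, A, C, G, F, B]
After 3 (rotate_left(0, 5, k=5)): [F, D, E, A, C, G, B]
After 4 (swap(3, 1)): [F, A, E, D, C, G, B]
After 5 (swap(0, 3)): [D, A, E, F, C, G, B]
After 6 (reverse(4, 5)): [D, A, E, F, G, C, B]
After 7 (reverse(3, 5)): [D, A, E, C, G, F, B]
After 8 (rotate_left(1, 4, k=1)): [D, E, C, G, A, F, B]
After 9 (reverse(4, 5)): [D, E, C, G, F, A, B]
After 10 (swap(0, 5)): [A, E, C, G, F, D, B]
After 11 (swap(3, 5)): [A, E, C, D, F, G, B]
After 12 (rotate_left(3, 5, k=2)): [A, E, C, G, D, F, B]
After 13 (swap(5, 1)): [A, F, C, G, D, E, B]
After 14 (rotate_left(4, 6, k=2)): [A, F, C, G, B, D, E]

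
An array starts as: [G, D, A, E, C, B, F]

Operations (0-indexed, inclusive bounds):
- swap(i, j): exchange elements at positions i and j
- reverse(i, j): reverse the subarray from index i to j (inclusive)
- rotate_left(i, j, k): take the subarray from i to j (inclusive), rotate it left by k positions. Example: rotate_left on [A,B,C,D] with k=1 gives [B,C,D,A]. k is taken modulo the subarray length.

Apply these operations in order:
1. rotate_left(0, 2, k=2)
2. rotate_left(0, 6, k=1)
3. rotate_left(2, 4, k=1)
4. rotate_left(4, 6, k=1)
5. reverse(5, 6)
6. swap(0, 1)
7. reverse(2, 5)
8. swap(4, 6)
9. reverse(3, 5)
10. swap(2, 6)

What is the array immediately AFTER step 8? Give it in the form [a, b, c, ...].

After 1 (rotate_left(0, 2, k=2)): [A, G, D, E, C, B, F]
After 2 (rotate_left(0, 6, k=1)): [G, D, E, C, B, F, A]
After 3 (rotate_left(2, 4, k=1)): [G, D, C, B, E, F, A]
After 4 (rotate_left(4, 6, k=1)): [G, D, C, B, F, A, E]
After 5 (reverse(5, 6)): [G, D, C, B, F, E, A]
After 6 (swap(0, 1)): [D, G, C, B, F, E, A]
After 7 (reverse(2, 5)): [D, G, E, F, B, C, A]
After 8 (swap(4, 6)): [D, G, E, F, A, C, B]

Answer: [D, G, E, F, A, C, B]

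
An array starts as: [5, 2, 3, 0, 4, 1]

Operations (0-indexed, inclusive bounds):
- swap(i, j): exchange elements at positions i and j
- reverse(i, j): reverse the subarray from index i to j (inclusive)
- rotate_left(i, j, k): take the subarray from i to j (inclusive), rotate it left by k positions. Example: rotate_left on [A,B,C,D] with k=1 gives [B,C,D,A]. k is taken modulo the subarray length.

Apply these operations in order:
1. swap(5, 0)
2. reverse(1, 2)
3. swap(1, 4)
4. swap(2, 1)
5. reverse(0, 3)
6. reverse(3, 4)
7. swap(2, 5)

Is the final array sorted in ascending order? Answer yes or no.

After 1 (swap(5, 0)): [1, 2, 3, 0, 4, 5]
After 2 (reverse(1, 2)): [1, 3, 2, 0, 4, 5]
After 3 (swap(1, 4)): [1, 4, 2, 0, 3, 5]
After 4 (swap(2, 1)): [1, 2, 4, 0, 3, 5]
After 5 (reverse(0, 3)): [0, 4, 2, 1, 3, 5]
After 6 (reverse(3, 4)): [0, 4, 2, 3, 1, 5]
After 7 (swap(2, 5)): [0, 4, 5, 3, 1, 2]

Answer: no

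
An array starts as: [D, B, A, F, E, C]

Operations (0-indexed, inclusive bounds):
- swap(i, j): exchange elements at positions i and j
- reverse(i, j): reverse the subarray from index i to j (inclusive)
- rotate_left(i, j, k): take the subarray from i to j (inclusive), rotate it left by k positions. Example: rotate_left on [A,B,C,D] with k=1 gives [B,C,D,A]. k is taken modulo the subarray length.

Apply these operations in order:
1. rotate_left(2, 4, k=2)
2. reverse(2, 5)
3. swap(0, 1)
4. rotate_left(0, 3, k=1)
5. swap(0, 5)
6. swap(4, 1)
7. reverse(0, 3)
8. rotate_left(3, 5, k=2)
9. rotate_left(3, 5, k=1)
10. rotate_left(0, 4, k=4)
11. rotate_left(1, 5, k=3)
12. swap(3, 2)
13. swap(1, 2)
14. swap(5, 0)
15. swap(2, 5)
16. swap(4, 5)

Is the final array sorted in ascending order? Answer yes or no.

After 1 (rotate_left(2, 4, k=2)): [D, B, E, A, F, C]
After 2 (reverse(2, 5)): [D, B, C, F, A, E]
After 3 (swap(0, 1)): [B, D, C, F, A, E]
After 4 (rotate_left(0, 3, k=1)): [D, C, F, B, A, E]
After 5 (swap(0, 5)): [E, C, F, B, A, D]
After 6 (swap(4, 1)): [E, A, F, B, C, D]
After 7 (reverse(0, 3)): [B, F, A, E, C, D]
After 8 (rotate_left(3, 5, k=2)): [B, F, A, D, E, C]
After 9 (rotate_left(3, 5, k=1)): [B, F, A, E, C, D]
After 10 (rotate_left(0, 4, k=4)): [C, B, F, A, E, D]
After 11 (rotate_left(1, 5, k=3)): [C, E, D, B, F, A]
After 12 (swap(3, 2)): [C, E, B, D, F, A]
After 13 (swap(1, 2)): [C, B, E, D, F, A]
After 14 (swap(5, 0)): [A, B, E, D, F, C]
After 15 (swap(2, 5)): [A, B, C, D, F, E]
After 16 (swap(4, 5)): [A, B, C, D, E, F]

Answer: yes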